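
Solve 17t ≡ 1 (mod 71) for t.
Since 71 is prime, by Fermat 17^(-1) ≡ 17^{69} ≡ 46 (mod 71). Verify: 17 × 46 = 782 ≡ 1 (mod 71)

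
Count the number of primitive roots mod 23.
A prime p has φ(p-1) primitive roots; here φ(22) = 10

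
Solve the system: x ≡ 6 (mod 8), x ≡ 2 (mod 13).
M = 8 × 13 = 104. M₁ = 13, y₁ ≡ 5 (mod 8). M₂ = 8, y₂ ≡ 5 (mod 13). x = 6×13×5 + 2×8×5 ≡ 54 (mod 104)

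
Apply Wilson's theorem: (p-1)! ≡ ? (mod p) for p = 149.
By Wilson's theorem, (148)! ≡ -1 ≡ 148 (mod 149)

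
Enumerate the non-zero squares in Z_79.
Quadratic residues modulo 79: {1, 2, 4, 5, 8, 9, 10, 11, 13, 16, 18, 19, 20, 21, 22, 23, 25, 26, 31, 32, 36, 38, 40, 42, 44, 45, 46, 49, 50, 51, 52, 55, 62, 64, 65, 67, 72, 73, 76}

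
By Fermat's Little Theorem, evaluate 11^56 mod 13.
By Fermat: 11^{12} ≡ 1 (mod 13). 56 = 4×12 + 8. So 11^{56} ≡ 11^{8} ≡ 9 (mod 13)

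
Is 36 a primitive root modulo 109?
36^{54} ≡ 1 (mod 109) and 54 < 108, so ord_109(36) = 54 ≠ 108 and 36 is not a primitive root.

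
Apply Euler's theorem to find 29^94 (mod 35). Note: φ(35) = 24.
By Euler: 29^{24} ≡ 1 (mod 35) since gcd(29, 35) = 1. 94 = 3×24 + 22. So 29^{94} ≡ 29^{22} ≡ 1 (mod 35)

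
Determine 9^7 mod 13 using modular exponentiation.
By repeated squaring mod 13: 9^{1}≡9, 9^{2}≡3, 9^{4}≡9. Then 9^{7} = 9^{4+2+1} ≡ 9 × 3 × 9 ≡ 9 mod 13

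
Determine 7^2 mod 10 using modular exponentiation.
7^{2} = 49 ≡ 9 mod 10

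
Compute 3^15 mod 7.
Using Fermat: 3^{6} ≡ 1 (mod 7). 15 ≡ 3 (mod 6). So 3^{15} ≡ 3^{3} ≡ 6 (mod 7)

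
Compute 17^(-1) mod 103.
Since 103 is prime, by Fermat 17^(-1) ≡ 17^{101} ≡ 97 mod 103. Verify: 17 × 97 = 1649 ≡ 1 mod 103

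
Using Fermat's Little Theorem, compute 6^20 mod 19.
By Fermat: 6^{18} ≡ 1 mod 19. So 6^{20} = 6^{18} · 6^{2} ≡ 6^{2} ≡ 17 mod 19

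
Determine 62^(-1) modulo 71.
Since 71 is prime, by Fermat 62^(-1) ≡ 62^{69} ≡ 63 mod 71. Verify: 62 × 63 = 3906 ≡ 1 mod 71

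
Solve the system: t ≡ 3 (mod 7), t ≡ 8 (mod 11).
M = 7 × 11 = 77. M₁ = 11, y₁ ≡ 2 (mod 7). M₂ = 7, y₂ ≡ 8 (mod 11). t = 3×11×2 + 8×7×8 ≡ 52 (mod 77)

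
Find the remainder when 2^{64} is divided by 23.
By Fermat: 2^{22} ≡ 1 mod 23. 64 = 2×22 + 20. So 2^{64} ≡ 2^{20} ≡ 6 mod 23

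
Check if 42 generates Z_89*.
42^{44} ≡ 1 mod 89 and 44 < 88, so ord_89(42) = 44 ≠ 88 and 42 is not a primitive root.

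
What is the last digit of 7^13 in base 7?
By repeated squaring mod 7: 7^{1}≡0, 7^{2}≡0, 7^{4}≡0, 7^{8}≡0. Then 7^{13} = 7^{8+4+1} ≡ 0 × 0 × 0 ≡ 0 mod 7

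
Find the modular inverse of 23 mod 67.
Since 67 is prime, by Fermat 23^(-1) ≡ 23^{65} ≡ 35 (mod 67). Verify: 23 × 35 = 805 ≡ 1 (mod 67)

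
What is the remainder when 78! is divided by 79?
By Wilson's theorem, (78)! ≡ -1 ≡ 78 (mod 79)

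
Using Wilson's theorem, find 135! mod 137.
(136)! = (135)! × (136) ≡ -1 mod 137. So (135)! ≡ -1 × (136)^(-1) ≡ (-1)×(-1) = 1 mod 137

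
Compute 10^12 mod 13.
Using Fermat: 10^{12} ≡ 1 mod 13. 12 ≡ 0 mod 12. So 10^{12} ≡ 10^{0} ≡ 1 mod 13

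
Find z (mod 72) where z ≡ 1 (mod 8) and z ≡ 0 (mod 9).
M = 8 × 9 = 72. M₁ = 9, y₁ ≡ 1 (mod 8). M₂ = 8, y₂ ≡ 8 (mod 9). z = 1×9×1 + 0×8×8 ≡ 9 (mod 72)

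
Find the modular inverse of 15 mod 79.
Since 79 is prime, by Fermat 15^(-1) ≡ 15^{77} ≡ 58 mod 79. Verify: 15 × 58 = 870 ≡ 1 mod 79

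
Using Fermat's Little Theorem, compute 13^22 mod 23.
By Fermat's Little Theorem, 13^{22} ≡ 1 (mod 23) since 23 is prime and gcd(13, 23) = 1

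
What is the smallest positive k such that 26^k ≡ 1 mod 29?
Powers of 26 mod 29: 26^1≡26, 26^2≡9, 26^3≡2, 26^4≡23, 26^5≡18, 26^6≡4, 26^7≡17, 26^8≡7, 26^9≡8, 26^10≡5, 26^11≡14, 26^12≡16, 26^13≡10, 26^14≡28, 26^15≡3, 26^16≡20, 26^17≡27, 26^18≡6, 26^19≡11, 26^20≡25, 26^21≡12, 26^22≡22, 26^23≡21, 26^24≡24, 26^25≡15, 26^26≡13, 26^27≡19, 26^28≡1. So the order of 26 is 28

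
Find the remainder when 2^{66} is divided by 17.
By Fermat: 2^{16} ≡ 1 mod 17. 66 = 4×16 + 2. So 2^{66} ≡ 2^{2} ≡ 4 mod 17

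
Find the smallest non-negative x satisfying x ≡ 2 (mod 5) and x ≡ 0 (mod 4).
M = 5 × 4 = 20. M₁ = 4, y₁ ≡ 4 (mod 5). M₂ = 5, y₂ ≡ 1 (mod 4). x = 2×4×4 + 0×5×1 ≡ 12 (mod 20)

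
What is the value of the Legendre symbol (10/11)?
(10/11) = 10^{5} mod 11 = -1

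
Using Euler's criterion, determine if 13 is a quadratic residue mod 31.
By Euler's criterion: 13^{15} ≡ 30 (mod 31). Since this equals -1 (≡ 30), 13 is not a QR.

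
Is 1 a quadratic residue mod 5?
By Euler's criterion: 1^{2} ≡ 1 (mod 5). Since this equals 1, 1 is a QR.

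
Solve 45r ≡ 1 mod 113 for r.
Since 113 is prime, by Fermat 45^(-1) ≡ 45^{111} ≡ 108 mod 113. Verify: 45 × 108 = 4860 ≡ 1 mod 113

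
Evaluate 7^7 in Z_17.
By repeated squaring mod 17: 7^{1}≡7, 7^{2}≡15, 7^{4}≡4. Then 7^{7} = 7^{4+2+1} ≡ 4 × 15 × 7 ≡ 12 mod 17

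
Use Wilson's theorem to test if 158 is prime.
(157)! mod 158 = 0. Since 0 ≢ -1 (mod 158), 158 is not prime.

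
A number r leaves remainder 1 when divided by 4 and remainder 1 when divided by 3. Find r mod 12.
M = 4 × 3 = 12. M₁ = 3, y₁ ≡ 3 mod 4. M₂ = 4, y₂ ≡ 1 mod 3. r = 1×3×3 + 1×4×1 ≡ 1 mod 12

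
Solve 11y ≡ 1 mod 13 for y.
Since 13 is prime, by Fermat 11^(-1) ≡ 11^{11} ≡ 6 mod 13. Verify: 11 × 6 = 66 ≡ 1 mod 13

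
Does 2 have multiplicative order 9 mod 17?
Powers of 2 mod 17: 2^1≡2, 2^2≡4, 2^3≡8, 2^4≡16, 2^5≡15, 2^6≡13, 2^7≡9, 2^8≡1. Already 2^8≡1, so the order is 8 < 9. No, the actual order is 8.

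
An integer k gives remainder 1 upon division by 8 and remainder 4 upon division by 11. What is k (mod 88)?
M = 8 × 11 = 88. M₁ = 11, y₁ ≡ 3 (mod 8). M₂ = 8, y₂ ≡ 7 (mod 11). k = 1×11×3 + 4×8×7 ≡ 81 (mod 88)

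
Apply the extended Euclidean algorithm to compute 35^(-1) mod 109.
Extended GCD: 35(-28) + 109(9) = 1. So 35^(-1) ≡ -28 ≡ 81 (mod 109). Verify: 35 × 81 = 2835 ≡ 1 (mod 109)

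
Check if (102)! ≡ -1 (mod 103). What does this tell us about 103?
(102)! mod 103 = 102. Since this equals -1 (mod 103), Wilson confirms 103 is prime.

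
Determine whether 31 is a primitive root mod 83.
31^{41} ≡ 1 (mod 83) and 41 < 82, so ord_83(31) = 41 ≠ 82 and 31 is not a primitive root.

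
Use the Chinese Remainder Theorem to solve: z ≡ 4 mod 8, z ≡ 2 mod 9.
M = 8 × 9 = 72. M₁ = 9, y₁ ≡ 1 mod 8. M₂ = 8, y₂ ≡ 8 mod 9. z = 4×9×1 + 2×8×8 ≡ 20 mod 72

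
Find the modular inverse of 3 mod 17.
Since 17 is prime, by Fermat 3^(-1) ≡ 3^{15} ≡ 6 (mod 17). Verify: 3 × 6 = 18 ≡ 1 (mod 17)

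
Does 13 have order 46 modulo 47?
ord_47(13) divides 46. For each prime q|46: 13^{23}≡46, 13^{2}≡28, none ≡ 1. So 13 has order 46 and is a primitive root mod 47.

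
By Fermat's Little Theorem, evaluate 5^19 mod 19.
By Fermat: 5^{18} ≡ 1 mod 19. So 5^{19} = 5^{18} · 5^{1} ≡ 5^{1} ≡ 5 mod 19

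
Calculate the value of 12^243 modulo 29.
Using Fermat: 12^{28} ≡ 1 mod 29. 243 ≡ 19 mod 28. So 12^{243} ≡ 12^{19} ≡ 17 mod 29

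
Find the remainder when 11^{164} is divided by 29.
By Fermat: 11^{28} ≡ 1 mod 29. 164 = 5×28 + 24. So 11^{164} ≡ 11^{24} ≡ 7 mod 29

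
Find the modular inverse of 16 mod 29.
Since 29 is prime, by Fermat 16^(-1) ≡ 16^{27} ≡ 20 (mod 29). Verify: 16 × 20 = 320 ≡ 1 (mod 29)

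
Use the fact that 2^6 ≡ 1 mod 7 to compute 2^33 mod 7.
By Fermat: 2^{6} ≡ 1 mod 7. 33 = 5×6 + 3. So 2^{33} ≡ 2^{3} ≡ 1 mod 7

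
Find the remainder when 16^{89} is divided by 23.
By Fermat: 16^{22} ≡ 1 mod 23. 89 = 4×22 + 1. So 16^{89} ≡ 16^{1} ≡ 16 mod 23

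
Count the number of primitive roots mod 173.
A prime p has φ(p-1) primitive roots; here φ(172) = 84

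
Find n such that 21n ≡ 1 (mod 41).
Since 41 is prime, by Fermat 21^(-1) ≡ 21^{39} ≡ 2 (mod 41). Verify: 21 × 2 = 42 ≡ 1 (mod 41)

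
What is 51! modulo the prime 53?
(52)! = (51)! × (52) ≡ -1 mod 53. So (51)! ≡ -1 × (52)^(-1) ≡ (-1)×(-1) = 1 mod 53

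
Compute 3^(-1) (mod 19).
Since 19 is prime, by Fermat 3^(-1) ≡ 3^{17} ≡ 13 (mod 19). Verify: 3 × 13 = 39 ≡ 1 (mod 19)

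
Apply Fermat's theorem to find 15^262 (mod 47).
By Fermat: 15^{46} ≡ 1 (mod 47). 262 ≡ 32 (mod 46). So 15^{262} ≡ 15^{32} ≡ 24 (mod 47)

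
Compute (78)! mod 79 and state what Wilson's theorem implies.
(78)! mod 79 = 78. Since this equals -1 (mod 79), Wilson confirms 79 is prime.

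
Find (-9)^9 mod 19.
By repeated squaring mod 19: (-9)^{1}≡10, (-9)^{2}≡5, (-9)^{4}≡6, (-9)^{8}≡17. Then (-9)^{9} = (-9)^{8+1} ≡ 17 × 10 ≡ 18 mod 19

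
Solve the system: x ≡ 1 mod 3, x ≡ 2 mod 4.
M = 3 × 4 = 12. M₁ = 4, y₁ ≡ 1 mod 3. M₂ = 3, y₂ ≡ 3 mod 4. x = 1×4×1 + 2×3×3 ≡ 10 mod 12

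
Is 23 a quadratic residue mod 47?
By Euler's criterion: 23^{23} ≡ 46 mod 47. Since this equals -1 (≡ 46), 23 is not a QR.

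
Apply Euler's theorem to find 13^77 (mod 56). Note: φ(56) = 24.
By Euler: 13^{24} ≡ 1 (mod 56) since gcd(13, 56) = 1. 77 = 3×24 + 5. So 13^{77} ≡ 13^{5} ≡ 13 (mod 56)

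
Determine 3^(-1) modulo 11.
Since 11 is prime, by Fermat 3^(-1) ≡ 3^{9} ≡ 4 (mod 11). Verify: 3 × 4 = 12 ≡ 1 (mod 11)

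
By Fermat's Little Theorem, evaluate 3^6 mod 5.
By Fermat: 3^{4} ≡ 1 (mod 5). So 3^{6} = 3^{4} · 3^{2} ≡ 3^{2} ≡ 4 (mod 5)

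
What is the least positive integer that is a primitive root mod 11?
g = 2. Powers: [2, 4, 8, 5, 10, 9, 7, 3, 6, 1] generates all 10 non-zero residues.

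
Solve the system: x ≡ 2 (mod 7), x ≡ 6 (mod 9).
M = 7 × 9 = 63. M₁ = 9, y₁ ≡ 4 (mod 7). M₂ = 7, y₂ ≡ 4 (mod 9). x = 2×9×4 + 6×7×4 ≡ 51 (mod 63)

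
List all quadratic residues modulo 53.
QRs mod 53: {1, 4, 6, 7, 9, 10, 11, 13, 15, 16, 17, 24, 25, 28, 29, 36, 37, 38, 40, 42, 43, 44, 46, 47, 49, 52}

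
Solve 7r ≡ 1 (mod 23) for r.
Since 23 is prime, by Fermat 7^(-1) ≡ 7^{21} ≡ 10 (mod 23). Verify: 7 × 10 = 70 ≡ 1 (mod 23)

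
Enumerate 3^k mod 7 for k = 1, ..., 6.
3^1, 3^2, ..., 3^{6} mod 7: [3, 2, 6, 4, 5, 1]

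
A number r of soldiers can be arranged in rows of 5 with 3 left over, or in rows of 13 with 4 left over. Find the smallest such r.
M = 5 × 13 = 65. M₁ = 13, y₁ ≡ 2 mod 5. M₂ = 5, y₂ ≡ 8 mod 13. r = 3×13×2 + 4×5×8 ≡ 43 mod 65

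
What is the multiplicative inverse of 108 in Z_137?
Since 137 is prime, by Fermat 108^(-1) ≡ 108^{135} ≡ 85 mod 137. Verify: 108 × 85 = 9180 ≡ 1 mod 137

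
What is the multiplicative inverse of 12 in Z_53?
Since 53 is prime, by Fermat 12^(-1) ≡ 12^{51} ≡ 31 mod 53. Verify: 12 × 31 = 372 ≡ 1 mod 53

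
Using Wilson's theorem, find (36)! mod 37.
By Wilson's theorem, (36)! ≡ -1 ≡ 36 mod 37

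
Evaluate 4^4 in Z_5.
4^{4} = 256 ≡ 1 (mod 5)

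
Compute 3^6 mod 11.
By repeated squaring mod 11: 3^{1}≡3, 3^{2}≡9, 3^{4}≡4. Then 3^{6} = 3^{4+2} ≡ 4 × 9 ≡ 3 mod 11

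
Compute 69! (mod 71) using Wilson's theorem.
(70)! = (69)! × (70) ≡ -1 (mod 71). So (69)! ≡ -1 × (70)^(-1) ≡ (-1)×(-1) = 1 (mod 71)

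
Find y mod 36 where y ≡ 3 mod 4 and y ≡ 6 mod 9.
M = 4 × 9 = 36. M₁ = 9, y₁ ≡ 1 mod 4. M₂ = 4, y₂ ≡ 7 mod 9. y = 3×9×1 + 6×4×7 ≡ 15 mod 36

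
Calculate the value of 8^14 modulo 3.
Using Fermat: 8^{2} ≡ 1 mod 3. 14 ≡ 0 mod 2. So 8^{14} ≡ 8^{0} ≡ 1 mod 3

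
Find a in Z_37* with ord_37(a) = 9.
7 has order 9 mod 37 since 7^{9} ≡ 1 (mod 37) and no smaller power works.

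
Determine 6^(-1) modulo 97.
Since 97 is prime, by Fermat 6^(-1) ≡ 6^{95} ≡ 81 (mod 97). Verify: 6 × 81 = 486 ≡ 1 (mod 97)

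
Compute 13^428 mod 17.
Using Fermat: 13^{16} ≡ 1 (mod 17). 428 ≡ 12 (mod 16). So 13^{428} ≡ 13^{12} ≡ 1 (mod 17)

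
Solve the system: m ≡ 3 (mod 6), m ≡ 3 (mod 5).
M = 6 × 5 = 30. M₁ = 5, y₁ ≡ 5 (mod 6). M₂ = 6, y₂ ≡ 1 (mod 5). m = 3×5×5 + 3×6×1 ≡ 3 (mod 30)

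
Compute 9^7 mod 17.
By repeated squaring (mod 17): 9^{1}≡9, 9^{2}≡13, 9^{4}≡16. Then 9^{7} = 9^{4+2+1} ≡ 16 × 13 × 9 ≡ 2 (mod 17)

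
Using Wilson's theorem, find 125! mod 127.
(126)! = (125)! × (126) ≡ -1 mod 127. So (125)! ≡ -1 × (126)^(-1) ≡ (-1)×(-1) = 1 mod 127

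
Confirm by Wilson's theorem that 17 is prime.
(16)! mod 17 = 16. Since this equals -1 mod 17, Wilson confirms 17 is prime.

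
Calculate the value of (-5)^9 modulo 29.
By repeated squaring (mod 29): (-5)^{1}≡24, (-5)^{2}≡25, (-5)^{4}≡16, (-5)^{8}≡24. Then (-5)^{9} = (-5)^{8+1} ≡ 24 × 24 ≡ 25 (mod 29)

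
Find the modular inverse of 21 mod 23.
Since 23 is prime, by Fermat 21^(-1) ≡ 21^{21} ≡ 11 (mod 23). Verify: 21 × 11 = 231 ≡ 1 (mod 23)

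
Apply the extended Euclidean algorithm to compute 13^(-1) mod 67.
Extended GCD: 13(31) + 67(-6) = 1. So 13^(-1) ≡ 31 mod 67. Verify: 13 × 31 = 403 ≡ 1 mod 67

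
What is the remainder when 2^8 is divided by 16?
By repeated squaring mod 16: 2^{1}≡2, 2^{2}≡4, 2^{4}≡0, 2^{8}≡0. So 2^{8} ≡ 0 mod 16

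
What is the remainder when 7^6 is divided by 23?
By repeated squaring (mod 23): 7^{1}≡7, 7^{2}≡3, 7^{4}≡9. Then 7^{6} = 7^{4+2} ≡ 9 × 3 ≡ 4 (mod 23)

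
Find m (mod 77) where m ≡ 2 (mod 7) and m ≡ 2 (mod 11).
M = 7 × 11 = 77. M₁ = 11, y₁ ≡ 2 (mod 7). M₂ = 7, y₂ ≡ 8 (mod 11). m = 2×11×2 + 2×7×8 ≡ 2 (mod 77)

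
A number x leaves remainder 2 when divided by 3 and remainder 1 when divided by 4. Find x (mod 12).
M = 3 × 4 = 12. M₁ = 4, y₁ ≡ 1 (mod 3). M₂ = 3, y₂ ≡ 3 (mod 4). x = 2×4×1 + 1×3×3 ≡ 5 (mod 12)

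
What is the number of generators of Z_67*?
There are φ(67-1) = φ(66) = 20 primitive roots modulo 67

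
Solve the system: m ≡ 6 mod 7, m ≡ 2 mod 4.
M = 7 × 4 = 28. M₁ = 4, y₁ ≡ 2 mod 7. M₂ = 7, y₂ ≡ 3 mod 4. m = 6×4×2 + 2×7×3 ≡ 6 mod 28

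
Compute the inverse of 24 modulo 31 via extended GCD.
Extended GCD: 24(-9) + 31(7) = 1. So 24^(-1) ≡ -9 ≡ 22 (mod 31). Verify: 24 × 22 = 528 ≡ 1 (mod 31)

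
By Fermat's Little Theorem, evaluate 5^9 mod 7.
By Fermat: 5^{6} ≡ 1 (mod 7). So 5^{9} = 5^{6} · 5^{3} ≡ 5^{3} ≡ 6 (mod 7)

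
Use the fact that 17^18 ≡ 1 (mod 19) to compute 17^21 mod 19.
By Fermat: 17^{18} ≡ 1 (mod 19). So 17^{21} = 17^{18} · 17^{3} ≡ 17^{3} ≡ 11 (mod 19)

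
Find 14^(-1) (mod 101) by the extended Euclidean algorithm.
Extended GCD: 14(-36) + 101(5) = 1. So 14^(-1) ≡ -36 ≡ 65 (mod 101). Verify: 14 × 65 = 910 ≡ 1 (mod 101)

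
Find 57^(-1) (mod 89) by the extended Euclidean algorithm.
Extended GCD: 57(25) + 89(-16) = 1. So 57^(-1) ≡ 25 (mod 89). Verify: 57 × 25 = 1425 ≡ 1 (mod 89)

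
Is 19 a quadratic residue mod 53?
By Euler's criterion: 19^{26} ≡ 52 mod 53. Since this equals -1 (≡ 52), 19 is not a QR.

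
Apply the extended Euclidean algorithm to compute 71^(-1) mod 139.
Extended GCD: 71(47) + 139(-24) = 1. So 71^(-1) ≡ 47 mod 139. Verify: 71 × 47 = 3337 ≡ 1 mod 139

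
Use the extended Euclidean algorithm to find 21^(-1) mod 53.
Extended GCD: 21(-5) + 53(2) = 1. So 21^(-1) ≡ -5 ≡ 48 mod 53. Verify: 21 × 48 = 1008 ≡ 1 mod 53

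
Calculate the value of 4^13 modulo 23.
By repeated squaring mod 23: 4^{1}≡4, 4^{2}≡16, 4^{4}≡3, 4^{8}≡9. Then 4^{13} = 4^{8+4+1} ≡ 9 × 3 × 4 ≡ 16 mod 23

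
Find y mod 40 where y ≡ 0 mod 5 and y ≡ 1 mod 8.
M = 5 × 8 = 40. M₁ = 8, y₁ ≡ 2 mod 5. M₂ = 5, y₂ ≡ 5 mod 8. y = 0×8×2 + 1×5×5 ≡ 25 mod 40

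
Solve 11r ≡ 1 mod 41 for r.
Since 41 is prime, by Fermat 11^(-1) ≡ 11^{39} ≡ 15 mod 41. Verify: 11 × 15 = 165 ≡ 1 mod 41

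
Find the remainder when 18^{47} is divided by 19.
By Fermat: 18^{18} ≡ 1 (mod 19). 47 = 2×18 + 11. So 18^{47} ≡ 18^{11} ≡ 18 (mod 19)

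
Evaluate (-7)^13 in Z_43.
By repeated squaring (mod 43): (-7)^{1}≡36, (-7)^{2}≡6, (-7)^{4}≡36, (-7)^{8}≡6. Then (-7)^{13} = (-7)^{8+4+1} ≡ 6 × 36 × 36 ≡ 36 (mod 43)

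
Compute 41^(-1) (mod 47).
Since 47 is prime, by Fermat 41^(-1) ≡ 41^{45} ≡ 39 (mod 47). Verify: 41 × 39 = 1599 ≡ 1 (mod 47)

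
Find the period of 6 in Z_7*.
Powers of 6 mod 7: 6^1≡6, 6^2≡1. ord_7(6) = 2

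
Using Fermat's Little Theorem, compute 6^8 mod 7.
By Fermat: 6^{6} ≡ 1 (mod 7). So 6^{8} = 6^{6} · 6^{2} ≡ 6^{2} ≡ 1 (mod 7)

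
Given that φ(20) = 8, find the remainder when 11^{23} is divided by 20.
By Euler: 11^{8} ≡ 1 mod 20 since gcd(11, 20) = 1. 23 = 2×8 + 7. So 11^{23} ≡ 11^{7} ≡ 11 mod 20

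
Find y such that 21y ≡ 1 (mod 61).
Since 61 is prime, by Fermat 21^(-1) ≡ 21^{59} ≡ 32 (mod 61). Verify: 21 × 32 = 672 ≡ 1 (mod 61)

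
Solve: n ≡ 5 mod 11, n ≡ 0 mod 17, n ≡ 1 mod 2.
M = 11 × 17 × 2 = 374. M₁ = 34, y₁ ≡ 1 mod 11. M₂ = 22, y₂ ≡ 7 mod 17. M₃ = 187, y₃ ≡ 1 mod 2. n = 5×34×1 + 0×22×7 + 1×187×1 ≡ 357 mod 374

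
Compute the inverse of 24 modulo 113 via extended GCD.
Extended GCD: 24(33) + 113(-7) = 1. So 24^(-1) ≡ 33 mod 113. Verify: 24 × 33 = 792 ≡ 1 mod 113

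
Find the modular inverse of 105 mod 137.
Since 137 is prime, by Fermat 105^(-1) ≡ 105^{135} ≡ 107 mod 137. Verify: 105 × 107 = 11235 ≡ 1 mod 137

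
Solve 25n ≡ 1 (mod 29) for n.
Since 29 is prime, by Fermat 25^(-1) ≡ 25^{27} ≡ 7 (mod 29). Verify: 25 × 7 = 175 ≡ 1 (mod 29)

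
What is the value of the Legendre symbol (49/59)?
(49/59) = 49^{29} mod 59 = 1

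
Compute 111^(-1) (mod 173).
Since 173 is prime, by Fermat 111^(-1) ≡ 111^{171} ≡ 53 (mod 173). Verify: 111 × 53 = 5883 ≡ 1 (mod 173)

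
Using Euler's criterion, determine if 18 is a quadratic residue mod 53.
By Euler's criterion: 18^{26} ≡ 52 (mod 53). Since this equals -1 (≡ 52), 18 is not a QR.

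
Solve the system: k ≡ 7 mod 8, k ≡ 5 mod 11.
M = 8 × 11 = 88. M₁ = 11, y₁ ≡ 3 mod 8. M₂ = 8, y₂ ≡ 7 mod 11. k = 7×11×3 + 5×8×7 ≡ 71 mod 88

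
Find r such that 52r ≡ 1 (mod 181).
Since 181 is prime, by Fermat 52^(-1) ≡ 52^{179} ≡ 94 (mod 181). Verify: 52 × 94 = 4888 ≡ 1 (mod 181)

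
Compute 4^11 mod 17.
By repeated squaring (mod 17): 4^{1}≡4, 4^{2}≡16, 4^{4}≡1, 4^{8}≡1. Then 4^{11} = 4^{8+2+1} ≡ 1 × 16 × 4 ≡ 13 (mod 17)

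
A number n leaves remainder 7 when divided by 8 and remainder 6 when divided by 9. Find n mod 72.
M = 8 × 9 = 72. M₁ = 9, y₁ ≡ 1 mod 8. M₂ = 8, y₂ ≡ 8 mod 9. n = 7×9×1 + 6×8×8 ≡ 15 mod 72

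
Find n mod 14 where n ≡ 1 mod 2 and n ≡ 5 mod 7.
M = 2 × 7 = 14. M₁ = 7, y₁ ≡ 1 mod 2. M₂ = 2, y₂ ≡ 4 mod 7. n = 1×7×1 + 5×2×4 ≡ 5 mod 14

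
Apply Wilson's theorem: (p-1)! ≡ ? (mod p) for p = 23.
By Wilson's theorem, (22)! ≡ -1 ≡ 22 (mod 23)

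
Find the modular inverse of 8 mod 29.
Since 29 is prime, by Fermat 8^(-1) ≡ 8^{27} ≡ 11 mod 29. Verify: 8 × 11 = 88 ≡ 1 mod 29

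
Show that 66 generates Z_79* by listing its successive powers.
66^1, 66^2, ..., 66^{78} mod 79: [66, 11, 15, 42, 7, 67, 77, 26, 57, 49, 74, 65, 24, 4, 27, 44, 60, 10, 28, 31, 71, 25, 70, 38, 59, 23, 17, 16, 29, 18, 3, 40, 33, 45, 47, 21, 43, 73, 78, 13, 68, 64, 37, 72, 12, 2, 53, 22, 30, 5, 14, 55, 75, 52, 35, 19, 69, 51, 48, 8, 54, 9, 41, 20, 56, 62, 63, 50, 61, 76, 39, 46, 34, 32, 58, 36, 6, 1]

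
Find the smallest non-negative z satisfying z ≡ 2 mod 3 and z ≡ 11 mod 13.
M = 3 × 13 = 39. M₁ = 13, y₁ ≡ 1 mod 3. M₂ = 3, y₂ ≡ 9 mod 13. z = 2×13×1 + 11×3×9 ≡ 11 mod 39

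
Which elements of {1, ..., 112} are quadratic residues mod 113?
Squares in Z_113*: {1, 2, 4, 7, 8, 9, 11, 13, 14, 15, 16, 18, 22, 25, 26, 28, 30, 31, 32, 36, 41, 44, 49, 50, 51, 52, 53, 56, 57, 60, 61, 62, 63, 64, 69, 72, 77, 81, 82, 83, 85, 87, 88, 91, 95, 97, 98, 99, 100, 102, 104, 105, 106, 109, 111, 112}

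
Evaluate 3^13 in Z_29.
By repeated squaring mod 29: 3^{1}≡3, 3^{2}≡9, 3^{4}≡23, 3^{8}≡7. Then 3^{13} = 3^{8+4+1} ≡ 7 × 23 × 3 ≡ 19 mod 29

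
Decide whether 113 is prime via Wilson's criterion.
(112)! mod 113 = 112. Since 112 ≡ -1 mod 113, 113 is prime.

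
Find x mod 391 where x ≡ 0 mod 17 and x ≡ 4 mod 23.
M = 17 × 23 = 391. M₁ = 23, y₁ ≡ 3 mod 17. M₂ = 17, y₂ ≡ 19 mod 23. x = 0×23×3 + 4×17×19 ≡ 119 mod 391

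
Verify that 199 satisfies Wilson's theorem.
(198)! mod 199 = 198. Since this equals -1 mod 199, Wilson confirms 199 is prime.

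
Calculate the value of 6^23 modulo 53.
By repeated squaring mod 53: 6^{1}≡6, 6^{2}≡36, 6^{4}≡24, 6^{8}≡46, 6^{16}≡49. Then 6^{23} = 6^{16+4+2+1} ≡ 49 × 24 × 36 × 6 ≡ 40 mod 53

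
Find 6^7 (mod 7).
Using Fermat: 6^{6} ≡ 1 (mod 7). 7 ≡ 1 (mod 6). So 6^{7} ≡ 6^{1} ≡ 6 (mod 7)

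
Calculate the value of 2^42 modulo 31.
Using Fermat: 2^{30} ≡ 1 (mod 31). 42 ≡ 12 (mod 30). So 2^{42} ≡ 2^{12} ≡ 4 (mod 31)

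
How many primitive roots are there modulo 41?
There are φ(41-1) = φ(40) = 16 primitive roots modulo 41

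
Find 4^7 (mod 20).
By repeated squaring (mod 20): 4^{1}≡4, 4^{2}≡16, 4^{4}≡16. Then 4^{7} = 4^{4+2+1} ≡ 16 × 16 × 4 ≡ 4 (mod 20)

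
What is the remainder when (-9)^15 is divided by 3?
By repeated squaring mod 3: (-9)^{1}≡0, (-9)^{2}≡0, (-9)^{4}≡0, (-9)^{8}≡0. Then (-9)^{15} = (-9)^{8+4+2+1} ≡ 0 × 0 × 0 × 0 ≡ 0 mod 3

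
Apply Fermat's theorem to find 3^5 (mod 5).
By Fermat: 3^{4} ≡ 1 (mod 5). So 3^{5} = 3^{4} · 3^{1} ≡ 3^{1} ≡ 3 (mod 5)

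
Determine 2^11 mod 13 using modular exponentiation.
By repeated squaring (mod 13): 2^{1}≡2, 2^{2}≡4, 2^{4}≡3, 2^{8}≡9. Then 2^{11} = 2^{8+2+1} ≡ 9 × 4 × 2 ≡ 7 (mod 13)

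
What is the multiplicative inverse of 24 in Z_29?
Since 29 is prime, by Fermat 24^(-1) ≡ 24^{27} ≡ 23 (mod 29). Verify: 24 × 23 = 552 ≡ 1 (mod 29)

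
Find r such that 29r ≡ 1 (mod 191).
Since 191 is prime, by Fermat 29^(-1) ≡ 29^{189} ≡ 112 (mod 191). Verify: 29 × 112 = 3248 ≡ 1 (mod 191)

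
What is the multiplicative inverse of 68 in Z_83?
Since 83 is prime, by Fermat 68^(-1) ≡ 68^{81} ≡ 11 (mod 83). Verify: 68 × 11 = 748 ≡ 1 (mod 83)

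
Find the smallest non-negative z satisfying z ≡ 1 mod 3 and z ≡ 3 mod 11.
M = 3 × 11 = 33. M₁ = 11, y₁ ≡ 2 mod 3. M₂ = 3, y₂ ≡ 4 mod 11. z = 1×11×2 + 3×3×4 ≡ 25 mod 33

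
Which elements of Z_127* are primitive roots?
There are φ(126) = 36 primitive roots mod 127: {3, 6, 7, 12, 14, 23, 29, 39, 43, 45, 46, 48, 53, 55, 56, 57, 58, 65, 67, 78, 83, 85, 86, 91, 92, 93, 96, 97, 101, 106, 109, 110, 112, 114, 116, 118}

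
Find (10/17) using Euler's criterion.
(10/17) = 10^{8} mod 17 = -1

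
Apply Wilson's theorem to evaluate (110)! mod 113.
(112)! = (110)! × (111) × (112) ≡ -1 (mod 113). So (110)! ≡ -1 × [(112)(111)]^(-1) ≡ 56 (mod 113)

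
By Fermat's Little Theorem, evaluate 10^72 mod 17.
By Fermat: 10^{16} ≡ 1 mod 17. 72 = 4×16 + 8. So 10^{72} ≡ 10^{8} ≡ 16 mod 17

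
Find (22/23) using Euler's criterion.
(22/23) = 22^{11} mod 23 = -1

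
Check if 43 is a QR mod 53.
By Euler's criterion: 43^{26} ≡ 1 (mod 53). Since this equals 1, 43 is a QR.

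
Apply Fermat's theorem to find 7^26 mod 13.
By Fermat: 7^{12} ≡ 1 mod 13. 26 = 2×12 + 2. So 7^{26} ≡ 7^{2} ≡ 10 mod 13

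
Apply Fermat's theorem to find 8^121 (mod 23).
By Fermat: 8^{22} ≡ 1 (mod 23). 121 = 5×22 + 11. So 8^{121} ≡ 8^{11} ≡ 1 (mod 23)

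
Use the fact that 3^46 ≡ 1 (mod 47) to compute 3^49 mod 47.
By Fermat: 3^{46} ≡ 1 (mod 47). So 3^{49} = 3^{46} · 3^{3} ≡ 3^{3} ≡ 27 (mod 47)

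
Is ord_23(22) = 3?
Powers of 22 mod 23: 22^1≡22, 22^2≡1. Already 22^2≡1, so the order is 2 < 3. No, the actual order is 2.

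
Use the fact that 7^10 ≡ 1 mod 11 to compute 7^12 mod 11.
By Fermat: 7^{10} ≡ 1 mod 11. So 7^{12} = 7^{10} · 7^{2} ≡ 7^{2} ≡ 5 mod 11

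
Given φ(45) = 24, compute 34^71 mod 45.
By Euler: 34^{24} ≡ 1 mod 45 since gcd(34, 45) = 1. 71 = 2×24 + 23. So 34^{71} ≡ 34^{23} ≡ 4 mod 45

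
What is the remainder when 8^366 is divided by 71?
Using Fermat: 8^{70} ≡ 1 (mod 71). 366 ≡ 16 (mod 70). So 8^{366} ≡ 8^{16} ≡ 27 (mod 71)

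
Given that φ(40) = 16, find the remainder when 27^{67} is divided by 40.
By Euler: 27^{16} ≡ 1 mod 40 since gcd(27, 40) = 1. 67 = 4×16 + 3. So 27^{67} ≡ 27^{3} ≡ 3 mod 40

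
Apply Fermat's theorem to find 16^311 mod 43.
By Fermat: 16^{42} ≡ 1 mod 43. 311 ≡ 17 mod 42. So 16^{311} ≡ 16^{17} ≡ 11 mod 43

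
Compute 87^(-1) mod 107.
Since 107 is prime, by Fermat 87^(-1) ≡ 87^{105} ≡ 16 mod 107. Verify: 87 × 16 = 1392 ≡ 1 mod 107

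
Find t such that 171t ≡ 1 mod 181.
Since 181 is prime, by Fermat 171^(-1) ≡ 171^{179} ≡ 18 mod 181. Verify: 171 × 18 = 3078 ≡ 1 mod 181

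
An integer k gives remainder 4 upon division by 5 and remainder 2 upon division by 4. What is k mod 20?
M = 5 × 4 = 20. M₁ = 4, y₁ ≡ 4 mod 5. M₂ = 5, y₂ ≡ 1 mod 4. k = 4×4×4 + 2×5×1 ≡ 14 mod 20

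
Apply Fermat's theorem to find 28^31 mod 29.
By Fermat: 28^{28} ≡ 1 mod 29. So 28^{31} = 28^{28} · 28^{3} ≡ 28^{3} ≡ 28 mod 29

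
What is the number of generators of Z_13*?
Number of primitive roots mod 13 = φ(p-1) = φ(12) = 4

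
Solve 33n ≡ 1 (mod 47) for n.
Since 47 is prime, by Fermat 33^(-1) ≡ 33^{45} ≡ 10 (mod 47). Verify: 33 × 10 = 330 ≡ 1 (mod 47)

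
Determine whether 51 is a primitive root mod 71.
51^{14} ≡ 1 (mod 71) and 14 < 70, so ord_71(51) = 14 ≠ 70 and 51 is not a primitive root.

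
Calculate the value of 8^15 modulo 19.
By repeated squaring (mod 19): 8^{1}≡8, 8^{2}≡7, 8^{4}≡11, 8^{8}≡7. Then 8^{15} = 8^{8+4+2+1} ≡ 7 × 11 × 7 × 8 ≡ 18 (mod 19)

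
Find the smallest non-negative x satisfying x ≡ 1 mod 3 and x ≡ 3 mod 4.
M = 3 × 4 = 12. M₁ = 4, y₁ ≡ 1 mod 3. M₂ = 3, y₂ ≡ 3 mod 4. x = 1×4×1 + 3×3×3 ≡ 7 mod 12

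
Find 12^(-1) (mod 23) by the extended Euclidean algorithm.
Extended GCD: 12(2) + 23(-1) = 1. So 12^(-1) ≡ 2 (mod 23). Verify: 12 × 2 = 24 ≡ 1 (mod 23)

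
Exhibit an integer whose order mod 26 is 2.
25 has order 2 mod 26 since 25^{2} ≡ 1 mod 26 and no smaller power works.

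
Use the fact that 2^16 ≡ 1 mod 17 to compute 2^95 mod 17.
By Fermat: 2^{16} ≡ 1 mod 17. 95 = 5×16 + 15. So 2^{95} ≡ 2^{15} ≡ 9 mod 17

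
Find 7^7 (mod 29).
By repeated squaring (mod 29): 7^{1}≡7, 7^{2}≡20, 7^{4}≡23. Then 7^{7} = 7^{4+2+1} ≡ 23 × 20 × 7 ≡ 1 (mod 29)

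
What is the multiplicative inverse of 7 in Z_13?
Since 13 is prime, by Fermat 7^(-1) ≡ 7^{11} ≡ 2 (mod 13). Verify: 7 × 2 = 14 ≡ 1 (mod 13)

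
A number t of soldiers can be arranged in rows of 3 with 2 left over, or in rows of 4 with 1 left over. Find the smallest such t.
M = 3 × 4 = 12. M₁ = 4, y₁ ≡ 1 mod 3. M₂ = 3, y₂ ≡ 3 mod 4. t = 2×4×1 + 1×3×3 ≡ 5 mod 12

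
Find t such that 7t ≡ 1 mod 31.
Since 31 is prime, by Fermat 7^(-1) ≡ 7^{29} ≡ 9 mod 31. Verify: 7 × 9 = 63 ≡ 1 mod 31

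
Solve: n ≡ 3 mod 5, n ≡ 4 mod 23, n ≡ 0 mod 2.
M = 5 × 23 × 2 = 230. M₁ = 46, y₁ ≡ 1 mod 5. M₂ = 10, y₂ ≡ 7 mod 23. M₃ = 115, y₃ ≡ 1 mod 2. n = 3×46×1 + 4×10×7 + 0×115×1 ≡ 188 mod 230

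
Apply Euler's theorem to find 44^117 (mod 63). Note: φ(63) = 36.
By Euler: 44^{36} ≡ 1 (mod 63) since gcd(44, 63) = 1. 117 = 3×36 + 9. So 44^{117} ≡ 44^{9} ≡ 8 (mod 63)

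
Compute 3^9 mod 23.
By repeated squaring (mod 23): 3^{1}≡3, 3^{2}≡9, 3^{4}≡12, 3^{8}≡6. Then 3^{9} = 3^{8+1} ≡ 6 × 3 ≡ 18 (mod 23)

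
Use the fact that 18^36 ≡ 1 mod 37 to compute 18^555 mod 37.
By Fermat: 18^{36} ≡ 1 mod 37. 555 ≡ 15 mod 36. So 18^{555} ≡ 18^{15} ≡ 8 mod 37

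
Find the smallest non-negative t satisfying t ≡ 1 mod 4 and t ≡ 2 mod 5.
M = 4 × 5 = 20. M₁ = 5, y₁ ≡ 1 mod 4. M₂ = 4, y₂ ≡ 4 mod 5. t = 1×5×1 + 2×4×4 ≡ 17 mod 20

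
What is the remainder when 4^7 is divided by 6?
By repeated squaring (mod 6): 4^{1}≡4, 4^{2}≡4, 4^{4}≡4. Then 4^{7} = 4^{4+2+1} ≡ 4 × 4 × 4 ≡ 4 (mod 6)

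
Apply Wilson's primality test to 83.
(82)! mod 83 = 82. Since 82 ≡ -1 (mod 83), 83 is prime.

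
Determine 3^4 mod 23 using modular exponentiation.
3^{4} = 81 ≡ 12 (mod 23)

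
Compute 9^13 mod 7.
Using Fermat: 9^{6} ≡ 1 mod 7. 13 ≡ 1 mod 6. So 9^{13} ≡ 9^{1} ≡ 2 mod 7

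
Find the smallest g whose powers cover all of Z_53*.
g = 2. Powers: [2, 4, 8, 16, 32, 11, 22, 44, 35, 17, ...] generates all 52 non-zero residues.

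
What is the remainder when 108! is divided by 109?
By Wilson's theorem, (108)! ≡ -1 ≡ 108 (mod 109)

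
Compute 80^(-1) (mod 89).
Since 89 is prime, by Fermat 80^(-1) ≡ 80^{87} ≡ 79 (mod 89). Verify: 80 × 79 = 6320 ≡ 1 (mod 89)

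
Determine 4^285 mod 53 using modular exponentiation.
Using Fermat: 4^{52} ≡ 1 mod 53. 285 ≡ 25 mod 52. So 4^{285} ≡ 4^{25} ≡ 40 mod 53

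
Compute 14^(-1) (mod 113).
Since 113 is prime, by Fermat 14^(-1) ≡ 14^{111} ≡ 105 (mod 113). Verify: 14 × 105 = 1470 ≡ 1 (mod 113)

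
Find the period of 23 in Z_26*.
Powers of 23 mod 26: 23^1≡23, 23^2≡9, 23^3≡25, 23^4≡3, 23^5≡17, 23^6≡1. ord_26(23) = 6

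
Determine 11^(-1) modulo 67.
Since 67 is prime, by Fermat 11^(-1) ≡ 11^{65} ≡ 61 mod 67. Verify: 11 × 61 = 671 ≡ 1 mod 67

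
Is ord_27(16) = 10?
Powers of 16 mod 27: 16^1≡16, 16^2≡13, 16^3≡19, 16^4≡7, 16^5≡4, 16^6≡10, 16^7≡25, 16^8≡22, 16^9≡1. Already 16^9≡1, so the order is 9 < 10. No, the actual order is 9.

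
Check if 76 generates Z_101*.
76^{50} ≡ 1 (mod 101) and 50 < 100, so ord_101(76) = 50 ≠ 100 and 76 is not a primitive root.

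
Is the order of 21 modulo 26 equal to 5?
Powers of 21 mod 26: 21^1≡21, 21^2≡25, 21^3≡5, 21^4≡1. Already 21^4≡1, so the order is 4 < 5. No, the actual order is 4.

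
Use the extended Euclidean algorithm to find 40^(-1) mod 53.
Extended GCD: 40(4) + 53(-3) = 1. So 40^(-1) ≡ 4 (mod 53). Verify: 40 × 4 = 160 ≡ 1 (mod 53)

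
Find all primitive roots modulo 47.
There are φ(46) = 22 primitive roots mod 47: {5, 10, 11, 13, 15, 19, 20, 22, 23, 26, 29, 30, 31, 33, 35, 38, 39, 40, 41, 43, 44, 45}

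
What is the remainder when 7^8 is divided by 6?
By repeated squaring mod 6: 7^{1}≡1, 7^{2}≡1, 7^{4}≡1, 7^{8}≡1. So 7^{8} ≡ 1 mod 6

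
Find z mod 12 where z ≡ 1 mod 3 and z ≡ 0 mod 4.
M = 3 × 4 = 12. M₁ = 4, y₁ ≡ 1 mod 3. M₂ = 3, y₂ ≡ 3 mod 4. z = 1×4×1 + 0×3×3 ≡ 4 mod 12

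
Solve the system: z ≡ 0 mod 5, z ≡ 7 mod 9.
M = 5 × 9 = 45. M₁ = 9, y₁ ≡ 4 mod 5. M₂ = 5, y₂ ≡ 2 mod 9. z = 0×9×4 + 7×5×2 ≡ 25 mod 45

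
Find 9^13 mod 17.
By repeated squaring mod 17: 9^{1}≡9, 9^{2}≡13, 9^{4}≡16, 9^{8}≡1. Then 9^{13} = 9^{8+4+1} ≡ 1 × 16 × 9 ≡ 8 mod 17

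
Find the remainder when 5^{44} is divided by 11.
By Fermat: 5^{10} ≡ 1 (mod 11). 44 = 4×10 + 4. So 5^{44} ≡ 5^{4} ≡ 9 (mod 11)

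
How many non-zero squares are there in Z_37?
Exactly half the non-zero residues mod a prime are QRs: (37-1)/2 = 18.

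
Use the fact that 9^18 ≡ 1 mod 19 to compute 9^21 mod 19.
By Fermat: 9^{18} ≡ 1 mod 19. So 9^{21} = 9^{18} · 9^{3} ≡ 9^{3} ≡ 7 mod 19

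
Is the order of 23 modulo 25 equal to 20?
Powers of 23 mod 25: 23^1≡23, 23^2≡4, 23^3≡17, 23^4≡16, 23^5≡18, 23^6≡14, 23^7≡22, 23^8≡6, 23^9≡13, 23^10≡24, 23^11≡2, 23^12≡21, 23^13≡8, 23^14≡9, 23^15≡7, 23^16≡11, 23^17≡3, 23^18≡19, 23^19≡12, 23^20≡1. First k with 23^k≡1 is k=20. Yes, ord_25(23) = 20.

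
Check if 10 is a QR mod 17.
By Euler's criterion: 10^{8} ≡ 16 mod 17. Since this equals -1 (≡ 16), 10 is not a QR.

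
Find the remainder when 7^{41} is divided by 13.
By Fermat: 7^{12} ≡ 1 (mod 13). 41 = 3×12 + 5. So 7^{41} ≡ 7^{5} ≡ 11 (mod 13)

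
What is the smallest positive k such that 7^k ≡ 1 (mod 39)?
Powers of 7 mod 39: 7^1≡7, 7^2≡10, 7^3≡31, 7^4≡22, 7^5≡37, 7^6≡25, 7^7≡19, 7^8≡16, 7^9≡34, 7^10≡4, 7^11≡28, 7^12≡1. Order = 12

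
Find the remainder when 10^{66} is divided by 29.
By Fermat: 10^{28} ≡ 1 (mod 29). 66 = 2×28 + 10. So 10^{66} ≡ 10^{10} ≡ 6 (mod 29)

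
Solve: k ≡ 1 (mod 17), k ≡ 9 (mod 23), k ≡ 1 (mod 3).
M = 17 × 23 × 3 = 1173. M₁ = 69, y₁ ≡ 1 (mod 17). M₂ = 51, y₂ ≡ 14 (mod 23). M₃ = 391, y₃ ≡ 1 (mod 3). k = 1×69×1 + 9×51×14 + 1×391×1 ≡ 1021 (mod 1173)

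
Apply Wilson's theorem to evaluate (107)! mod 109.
(108)! = (107)! × (108) ≡ -1 (mod 109). So (107)! ≡ -1 × (108)^(-1) ≡ (-1)×(-1) = 1 (mod 109)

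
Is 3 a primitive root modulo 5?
ord_5(3) divides 4. For each prime q|4: 3^{2}≡4, none ≡ 1. So 3 has order 4 and is a primitive root mod 5.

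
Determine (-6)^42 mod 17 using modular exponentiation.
Using Fermat: (-6)^{16} ≡ 1 mod 17. 42 ≡ 10 mod 16. So (-6)^{42} ≡ (-6)^{10} ≡ 15 mod 17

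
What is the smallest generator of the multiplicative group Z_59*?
g = 2. For each prime q|58: 2^{29}≡58, 2^{2}≡4, none ≡ 1, so ord_59(2) = 58 and 2 is a primitive root.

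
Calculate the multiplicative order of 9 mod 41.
Powers of 9 mod 41: 9^1≡9, 9^2≡40, 9^3≡32, 9^4≡1. ord_41(9) = 4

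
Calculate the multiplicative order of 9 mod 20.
Powers of 9 mod 20: 9^1≡9, 9^2≡1. ord_20(9) = 2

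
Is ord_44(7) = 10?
Powers of 7 mod 44: 7^1≡7, 7^2≡5, 7^3≡35, 7^4≡25, 7^5≡43, 7^6≡37, 7^7≡39, 7^8≡9, 7^9≡19, 7^10≡1. First k with 7^k≡1 is k=10. Yes, ord_44(7) = 10.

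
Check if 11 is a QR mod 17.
By Euler's criterion: 11^{8} ≡ 16 mod 17. Since this equals -1 (≡ 16), 11 is not a QR.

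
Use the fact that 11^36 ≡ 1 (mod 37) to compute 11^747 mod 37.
By Fermat: 11^{36} ≡ 1 (mod 37). 747 ≡ 27 (mod 36). So 11^{747} ≡ 11^{27} ≡ 36 (mod 37)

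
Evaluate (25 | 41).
(25/41) = 25^{20} mod 41 = 1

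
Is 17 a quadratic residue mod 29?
By Euler's criterion: 17^{14} ≡ 28 mod 29. Since this equals -1 (≡ 28), 17 is not a QR.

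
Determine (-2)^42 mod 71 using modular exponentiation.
By repeated squaring mod 71: (-2)^{1}≡69, (-2)^{2}≡4, (-2)^{4}≡16, (-2)^{8}≡43, (-2)^{16}≡3, (-2)^{32}≡9. Then (-2)^{42} = (-2)^{32+8+2} ≡ 9 × 43 × 4 ≡ 57 mod 71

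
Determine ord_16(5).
Powers of 5 mod 16: 5^1≡5, 5^2≡9, 5^3≡13, 5^4≡1. ord_16(5) = 4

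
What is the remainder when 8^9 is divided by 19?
By repeated squaring mod 19: 8^{1}≡8, 8^{2}≡7, 8^{4}≡11, 8^{8}≡7. Then 8^{9} = 8^{8+1} ≡ 7 × 8 ≡ 18 mod 19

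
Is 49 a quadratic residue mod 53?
By Euler's criterion: 49^{26} ≡ 1 (mod 53). Since this equals 1, 49 is a QR.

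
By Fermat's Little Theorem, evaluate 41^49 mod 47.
By Fermat: 41^{46} ≡ 1 (mod 47). So 41^{49} = 41^{46} · 41^{3} ≡ 41^{3} ≡ 19 (mod 47)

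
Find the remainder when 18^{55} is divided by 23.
By Fermat: 18^{22} ≡ 1 (mod 23). 55 = 2×22 + 11. So 18^{55} ≡ 18^{11} ≡ 1 (mod 23)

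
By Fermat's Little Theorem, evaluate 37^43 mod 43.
By Fermat: 37^{42} ≡ 1 mod 43. So 37^{43} = 37^{42} · 37^{1} ≡ 37^{1} ≡ 37 mod 43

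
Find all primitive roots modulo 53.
There are φ(52) = 24 primitive roots mod 53: {2, 3, 5, 8, 12, 14, 18, 19, 20, 21, 22, 26, 27, 31, 32, 33, 34, 35, 39, 41, 45, 48, 50, 51}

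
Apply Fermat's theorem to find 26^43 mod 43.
By Fermat: 26^{42} ≡ 1 mod 43. So 26^{43} = 26^{42} · 26^{1} ≡ 26^{1} ≡ 26 mod 43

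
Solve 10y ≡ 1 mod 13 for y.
Since 13 is prime, by Fermat 10^(-1) ≡ 10^{11} ≡ 4 mod 13. Verify: 10 × 4 = 40 ≡ 1 mod 13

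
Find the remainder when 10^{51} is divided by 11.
By Fermat: 10^{10} ≡ 1 (mod 11). 51 = 5×10 + 1. So 10^{51} ≡ 10^{1} ≡ 10 (mod 11)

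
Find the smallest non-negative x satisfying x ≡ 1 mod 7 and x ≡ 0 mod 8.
M = 7 × 8 = 56. M₁ = 8, y₁ ≡ 1 mod 7. M₂ = 7, y₂ ≡ 7 mod 8. x = 1×8×1 + 0×7×7 ≡ 8 mod 56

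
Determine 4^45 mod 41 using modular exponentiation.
Using Fermat: 4^{40} ≡ 1 (mod 41). 45 ≡ 5 (mod 40). So 4^{45} ≡ 4^{5} ≡ 40 (mod 41)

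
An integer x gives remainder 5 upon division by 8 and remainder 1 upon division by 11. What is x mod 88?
M = 8 × 11 = 88. M₁ = 11, y₁ ≡ 3 mod 8. M₂ = 8, y₂ ≡ 7 mod 11. x = 5×11×3 + 1×8×7 ≡ 45 mod 88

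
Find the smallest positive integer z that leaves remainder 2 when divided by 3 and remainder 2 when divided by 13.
M = 3 × 13 = 39. M₁ = 13, y₁ ≡ 1 mod 3. M₂ = 3, y₂ ≡ 9 mod 13. z = 2×13×1 + 2×3×9 ≡ 2 mod 39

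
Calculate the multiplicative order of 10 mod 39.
Powers of 10 mod 39: 10^1≡10, 10^2≡22, 10^3≡25, 10^4≡16, 10^5≡4, 10^6≡1. Order = 6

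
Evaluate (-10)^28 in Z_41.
By repeated squaring mod 41: (-10)^{1}≡31, (-10)^{2}≡18, (-10)^{4}≡37, (-10)^{8}≡16, (-10)^{16}≡10. Then (-10)^{28} = (-10)^{16+8+4} ≡ 10 × 16 × 37 ≡ 16 mod 41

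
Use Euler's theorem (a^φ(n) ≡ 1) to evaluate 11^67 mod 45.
By Euler: 11^{24} ≡ 1 (mod 45) since gcd(11, 45) = 1. 67 = 2×24 + 19. So 11^{67} ≡ 11^{19} ≡ 11 (mod 45)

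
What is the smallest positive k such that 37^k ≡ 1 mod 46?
Powers of 37 mod 46: 37^1≡37, 37^2≡35, 37^3≡7, 37^4≡29, 37^5≡15, 37^6≡3, 37^7≡19, 37^8≡13, 37^9≡21, 37^10≡41, 37^11≡45, 37^12≡9, 37^13≡11, 37^14≡39, 37^15≡17, 37^16≡31, 37^17≡43, 37^18≡27, 37^19≡33, 37^20≡25, 37^21≡5, 37^22≡1. Order = 22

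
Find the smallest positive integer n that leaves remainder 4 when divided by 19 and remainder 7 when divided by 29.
M = 19 × 29 = 551. M₁ = 29, y₁ ≡ 2 mod 19. M₂ = 19, y₂ ≡ 26 mod 29. n = 4×29×2 + 7×19×26 ≡ 384 mod 551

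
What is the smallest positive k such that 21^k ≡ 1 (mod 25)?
Powers of 21 mod 25: 21^1≡21, 21^2≡16, 21^3≡11, 21^4≡6, 21^5≡1. Order = 5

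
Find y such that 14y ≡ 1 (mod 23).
Since 23 is prime, by Fermat 14^(-1) ≡ 14^{21} ≡ 5 (mod 23). Verify: 14 × 5 = 70 ≡ 1 (mod 23)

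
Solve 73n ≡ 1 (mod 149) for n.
Since 149 is prime, by Fermat 73^(-1) ≡ 73^{147} ≡ 49 (mod 149). Verify: 73 × 49 = 3577 ≡ 1 (mod 149)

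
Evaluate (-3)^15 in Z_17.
By repeated squaring (mod 17): (-3)^{1}≡14, (-3)^{2}≡9, (-3)^{4}≡13, (-3)^{8}≡16. Then (-3)^{15} = (-3)^{8+4+2+1} ≡ 16 × 13 × 9 × 14 ≡ 11 (mod 17)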